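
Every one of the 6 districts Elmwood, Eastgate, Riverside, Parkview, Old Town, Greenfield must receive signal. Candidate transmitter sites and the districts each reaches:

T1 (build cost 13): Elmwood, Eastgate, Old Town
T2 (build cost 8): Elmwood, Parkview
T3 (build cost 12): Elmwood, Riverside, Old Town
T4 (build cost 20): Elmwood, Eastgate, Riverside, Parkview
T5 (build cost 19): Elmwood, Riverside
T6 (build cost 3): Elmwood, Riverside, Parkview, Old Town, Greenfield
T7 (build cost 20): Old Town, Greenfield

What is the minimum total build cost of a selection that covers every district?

16

T1, T6 cover every district at build cost 13 + 3 = 16.
Any cover uses at least 2 transmitter sites; among all covering selections none totals below 16.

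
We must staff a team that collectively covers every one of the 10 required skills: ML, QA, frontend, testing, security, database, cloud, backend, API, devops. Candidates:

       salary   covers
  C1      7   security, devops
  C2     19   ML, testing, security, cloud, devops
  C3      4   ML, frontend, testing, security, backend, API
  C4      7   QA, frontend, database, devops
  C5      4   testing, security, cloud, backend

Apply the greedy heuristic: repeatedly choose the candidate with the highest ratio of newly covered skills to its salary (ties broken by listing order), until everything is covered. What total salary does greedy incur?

Pick 1: C3 adds 6 new (ML, frontend, testing, security, backend, API) at salary 4 (ratio 6/4).
Pick 2: C4 adds 3 new (QA, database, devops) at salary 7 (ratio 3/7).
Pick 3: C5 adds 1 new (cloud) at salary 4 (ratio 1/4).
Greedy total salary: 4 + 7 + 4 = 15.

15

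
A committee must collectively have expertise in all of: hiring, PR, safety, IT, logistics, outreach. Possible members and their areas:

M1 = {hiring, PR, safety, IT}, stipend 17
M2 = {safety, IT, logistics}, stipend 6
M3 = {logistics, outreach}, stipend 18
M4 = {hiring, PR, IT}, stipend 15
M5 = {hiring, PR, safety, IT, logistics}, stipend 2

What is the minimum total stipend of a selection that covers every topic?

20

M3, M5 cover every topic at stipend 18 + 2 = 20.
Any cover uses at least 2 members; among all covering selections none totals below 20.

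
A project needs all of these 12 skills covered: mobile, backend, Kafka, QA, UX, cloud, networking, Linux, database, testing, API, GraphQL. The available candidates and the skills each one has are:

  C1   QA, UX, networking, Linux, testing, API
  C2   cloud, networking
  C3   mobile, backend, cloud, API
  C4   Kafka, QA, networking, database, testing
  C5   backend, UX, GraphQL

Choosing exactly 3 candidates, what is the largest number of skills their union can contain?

11

Choosing C1, C3, C4 covers {mobile, backend, Kafka, QA, UX, cloud, networking, Linux, database, testing, API} — 11 skills.
No choice of 3 candidates does better; here GraphQL is left uncovered.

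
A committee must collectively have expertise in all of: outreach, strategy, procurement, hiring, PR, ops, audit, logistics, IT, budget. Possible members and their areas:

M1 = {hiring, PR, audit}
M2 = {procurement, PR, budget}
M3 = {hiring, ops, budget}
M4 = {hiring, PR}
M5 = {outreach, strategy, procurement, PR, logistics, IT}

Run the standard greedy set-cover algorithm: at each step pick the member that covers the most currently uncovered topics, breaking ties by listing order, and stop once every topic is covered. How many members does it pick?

3

Pick 1: M5 covers 6 new topics (outreach, strategy, procurement, PR, logistics, IT).
Pick 2: M3 covers 3 new topics (hiring, ops, budget).
Pick 3: M1 covers 1 new topics (audit).
Greedy uses 3 members.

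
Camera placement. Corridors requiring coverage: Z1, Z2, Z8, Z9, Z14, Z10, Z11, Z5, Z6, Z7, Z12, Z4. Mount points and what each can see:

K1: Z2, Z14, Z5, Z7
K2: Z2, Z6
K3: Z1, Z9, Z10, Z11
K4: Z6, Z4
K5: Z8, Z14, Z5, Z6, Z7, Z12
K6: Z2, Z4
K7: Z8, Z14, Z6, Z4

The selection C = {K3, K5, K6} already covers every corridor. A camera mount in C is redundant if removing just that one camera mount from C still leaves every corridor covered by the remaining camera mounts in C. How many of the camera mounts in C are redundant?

Drop K3: Z1, Z9, Z10, Z11 uncovered — not redundant.
Drop K5: Z8, Z14, Z5, Z6, … uncovered — not redundant.
Drop K6: Z2, Z4 uncovered — not redundant.
None of the camera mounts in C is redundant.

0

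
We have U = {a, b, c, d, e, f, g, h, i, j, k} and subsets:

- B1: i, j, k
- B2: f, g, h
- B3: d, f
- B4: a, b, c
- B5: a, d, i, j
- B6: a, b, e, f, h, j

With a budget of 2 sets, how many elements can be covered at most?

Choosing B1, B6 covers {a, b, e, f, h, i, j, k} — 8 elements.
No choice of 2 sets does better; here c, d, g are left uncovered.

8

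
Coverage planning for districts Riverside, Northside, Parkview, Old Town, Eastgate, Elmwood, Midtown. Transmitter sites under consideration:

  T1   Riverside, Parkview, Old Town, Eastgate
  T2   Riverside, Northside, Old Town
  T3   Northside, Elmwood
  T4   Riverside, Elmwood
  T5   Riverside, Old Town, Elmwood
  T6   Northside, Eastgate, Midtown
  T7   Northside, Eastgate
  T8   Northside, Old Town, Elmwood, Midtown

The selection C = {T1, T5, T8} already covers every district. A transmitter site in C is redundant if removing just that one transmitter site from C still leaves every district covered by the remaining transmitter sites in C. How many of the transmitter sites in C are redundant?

Drop T1: Parkview, Eastgate uncovered — not redundant.
Drop T5: the rest still cover every district — redundant.
Drop T8: Northside, Midtown uncovered — not redundant.
1 redundant: T5.

1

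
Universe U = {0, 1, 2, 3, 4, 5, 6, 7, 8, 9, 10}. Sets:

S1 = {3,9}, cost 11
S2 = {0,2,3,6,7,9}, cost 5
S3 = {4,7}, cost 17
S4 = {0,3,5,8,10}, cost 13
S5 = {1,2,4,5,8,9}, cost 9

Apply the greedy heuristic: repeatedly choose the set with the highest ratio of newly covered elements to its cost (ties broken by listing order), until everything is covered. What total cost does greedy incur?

Pick 1: S2 adds 6 new (0, 2, 3, 6, 7, 9) at cost 5 (ratio 6/5).
Pick 2: S5 adds 4 new (1, 4, 5, 8) at cost 9 (ratio 4/9).
Pick 3: S4 adds 1 new (10) at cost 13 (ratio 1/13).
Greedy total cost: 5 + 9 + 13 = 27.

27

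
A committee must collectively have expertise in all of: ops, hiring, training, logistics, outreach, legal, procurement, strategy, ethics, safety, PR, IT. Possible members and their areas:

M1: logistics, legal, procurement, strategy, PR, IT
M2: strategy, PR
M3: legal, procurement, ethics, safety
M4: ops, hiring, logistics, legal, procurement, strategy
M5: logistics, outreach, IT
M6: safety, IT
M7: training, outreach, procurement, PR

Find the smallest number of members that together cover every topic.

M1, M3, M4, M7 together cover {ops, hiring, training, logistics, outreach, legal, procurement, strategy, ethics, safety, PR, IT} — every topic.
No 3 of the 7 members cover everything (all 35 triples fall short), so 4 is minimum.

4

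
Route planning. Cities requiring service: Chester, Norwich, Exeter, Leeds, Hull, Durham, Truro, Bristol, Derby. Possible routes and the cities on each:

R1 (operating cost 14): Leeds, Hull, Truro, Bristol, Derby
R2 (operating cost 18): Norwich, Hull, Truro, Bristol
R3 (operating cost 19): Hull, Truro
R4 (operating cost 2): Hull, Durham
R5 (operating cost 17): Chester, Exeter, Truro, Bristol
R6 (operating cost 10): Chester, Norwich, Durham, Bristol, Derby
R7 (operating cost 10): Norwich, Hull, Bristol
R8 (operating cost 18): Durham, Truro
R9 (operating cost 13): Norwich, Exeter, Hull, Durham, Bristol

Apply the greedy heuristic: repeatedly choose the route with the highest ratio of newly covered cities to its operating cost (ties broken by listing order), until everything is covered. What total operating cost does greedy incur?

Pick 1: R4 adds 2 new (Hull, Durham) at operating cost 2 (ratio 2/2).
Pick 2: R6 adds 4 new (Chester, Norwich, Bristol, Derby) at operating cost 10 (ratio 4/10).
Pick 3: R1 adds 2 new (Leeds, Truro) at operating cost 14 (ratio 2/14).
Pick 4: R9 adds 1 new (Exeter) at operating cost 13 (ratio 1/13).
Greedy total operating cost: 2 + 10 + 14 + 13 = 39. (The true optimum is 37, so greedy overshoots here.)

39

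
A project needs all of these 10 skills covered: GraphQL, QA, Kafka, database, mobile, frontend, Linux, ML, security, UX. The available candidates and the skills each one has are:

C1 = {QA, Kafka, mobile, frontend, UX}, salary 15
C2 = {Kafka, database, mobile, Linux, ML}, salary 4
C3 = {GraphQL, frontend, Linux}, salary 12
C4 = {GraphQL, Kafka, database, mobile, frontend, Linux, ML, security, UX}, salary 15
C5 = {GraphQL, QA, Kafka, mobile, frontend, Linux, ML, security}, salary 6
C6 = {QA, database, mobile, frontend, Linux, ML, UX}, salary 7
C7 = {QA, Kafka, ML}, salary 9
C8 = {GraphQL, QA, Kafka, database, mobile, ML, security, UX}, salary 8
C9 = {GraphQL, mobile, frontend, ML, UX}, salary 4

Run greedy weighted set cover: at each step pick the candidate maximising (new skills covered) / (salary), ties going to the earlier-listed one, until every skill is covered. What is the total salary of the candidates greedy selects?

Pick 1: C5 adds 8 new (GraphQL, QA, Kafka, mobile, frontend, Linux, ML, security) at salary 6 (ratio 8/6).
Pick 2: C6 adds 2 new (database, UX) at salary 7 (ratio 2/7).
Greedy total salary: 6 + 7 = 13.

13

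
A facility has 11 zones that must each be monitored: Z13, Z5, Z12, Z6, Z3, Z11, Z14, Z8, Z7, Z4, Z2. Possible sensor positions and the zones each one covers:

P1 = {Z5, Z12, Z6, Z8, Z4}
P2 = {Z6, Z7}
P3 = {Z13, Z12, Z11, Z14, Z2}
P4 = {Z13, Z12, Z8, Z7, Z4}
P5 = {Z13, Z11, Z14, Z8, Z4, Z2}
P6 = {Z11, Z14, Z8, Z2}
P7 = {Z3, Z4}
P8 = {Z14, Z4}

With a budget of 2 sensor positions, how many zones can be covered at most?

Choosing P1, P3 covers {Z13, Z5, Z12, Z6, Z11, Z14, Z8, Z4, Z2} — 9 zones.
No choice of 2 sensor positions does better; here Z3, Z7 are left uncovered.

9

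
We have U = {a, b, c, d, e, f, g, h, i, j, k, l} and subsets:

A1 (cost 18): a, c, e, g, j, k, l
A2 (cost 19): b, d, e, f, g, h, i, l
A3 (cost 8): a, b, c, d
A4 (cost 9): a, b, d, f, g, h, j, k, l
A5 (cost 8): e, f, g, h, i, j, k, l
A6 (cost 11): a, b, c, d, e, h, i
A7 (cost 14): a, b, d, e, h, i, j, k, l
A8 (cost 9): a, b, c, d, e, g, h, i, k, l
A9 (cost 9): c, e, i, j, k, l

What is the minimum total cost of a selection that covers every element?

A3, A5 cover every element at cost 8 + 8 = 16.
Any cover uses at least 2 sets; among all covering selections none totals below 16.
Greedy by coverage-per-cost would pick A8, A5 for 17 — worse than the optimum 16.

16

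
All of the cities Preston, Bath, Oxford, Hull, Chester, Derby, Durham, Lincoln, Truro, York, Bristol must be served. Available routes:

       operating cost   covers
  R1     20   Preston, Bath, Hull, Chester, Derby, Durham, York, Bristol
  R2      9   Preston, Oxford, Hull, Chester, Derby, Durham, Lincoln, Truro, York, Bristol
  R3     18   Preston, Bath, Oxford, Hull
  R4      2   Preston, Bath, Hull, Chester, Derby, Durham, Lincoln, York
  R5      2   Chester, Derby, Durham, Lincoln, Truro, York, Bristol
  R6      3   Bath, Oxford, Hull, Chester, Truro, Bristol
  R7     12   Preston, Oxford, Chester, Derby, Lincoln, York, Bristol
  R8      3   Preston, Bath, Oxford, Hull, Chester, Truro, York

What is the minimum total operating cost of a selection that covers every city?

5

R4, R6 cover every city at operating cost 2 + 3 = 5.
Any cover uses at least 2 routes; among all covering selections none totals below 5.
Greedy by coverage-per-operating cost would pick R4, R5, R6 for 7 — worse than the optimum 5.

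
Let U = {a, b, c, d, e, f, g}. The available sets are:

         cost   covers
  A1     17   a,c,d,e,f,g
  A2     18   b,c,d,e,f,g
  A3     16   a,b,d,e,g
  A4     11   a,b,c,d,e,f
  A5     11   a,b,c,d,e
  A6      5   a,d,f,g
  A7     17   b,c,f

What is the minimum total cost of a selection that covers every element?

A4, A6 cover every element at cost 11 + 5 = 16.
Any cover uses at least 2 sets; among all covering selections none totals below 16.

16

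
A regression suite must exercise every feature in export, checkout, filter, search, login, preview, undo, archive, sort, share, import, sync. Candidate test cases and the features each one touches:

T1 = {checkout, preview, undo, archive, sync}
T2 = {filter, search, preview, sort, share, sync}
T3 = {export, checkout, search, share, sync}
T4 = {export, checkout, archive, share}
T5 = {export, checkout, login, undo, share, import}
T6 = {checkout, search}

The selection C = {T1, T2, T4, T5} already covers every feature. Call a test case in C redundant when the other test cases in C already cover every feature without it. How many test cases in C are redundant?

2

Drop T1: the rest still cover every feature — redundant.
Drop T2: filter, search, sort uncovered — not redundant.
Drop T4: the rest still cover every feature — redundant.
Drop T5: login, import uncovered — not redundant.
2 redundant: T1, T4.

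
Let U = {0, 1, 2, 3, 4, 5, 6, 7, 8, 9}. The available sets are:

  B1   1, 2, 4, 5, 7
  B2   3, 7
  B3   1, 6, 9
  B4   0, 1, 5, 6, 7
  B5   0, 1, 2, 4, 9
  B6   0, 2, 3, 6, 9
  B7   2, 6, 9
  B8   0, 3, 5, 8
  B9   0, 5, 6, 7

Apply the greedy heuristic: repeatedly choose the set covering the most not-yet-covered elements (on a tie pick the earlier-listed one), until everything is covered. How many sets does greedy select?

3

Pick 1: B1 covers 5 new elements (1, 2, 4, 5, 7).
Pick 2: B6 covers 4 new elements (0, 3, 6, 9).
Pick 3: B8 covers 1 new elements (8).
Greedy uses 3 sets.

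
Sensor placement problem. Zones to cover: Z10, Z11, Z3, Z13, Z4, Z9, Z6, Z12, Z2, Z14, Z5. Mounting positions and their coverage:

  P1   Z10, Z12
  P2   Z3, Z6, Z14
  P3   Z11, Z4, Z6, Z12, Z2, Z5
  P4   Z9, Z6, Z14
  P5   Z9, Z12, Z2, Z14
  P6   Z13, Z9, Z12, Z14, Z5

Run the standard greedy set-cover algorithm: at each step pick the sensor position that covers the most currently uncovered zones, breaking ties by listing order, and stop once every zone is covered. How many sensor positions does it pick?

Pick 1: P3 covers 6 new zones (Z11, Z4, Z6, Z12, Z2, Z5).
Pick 2: P6 covers 3 new zones (Z13, Z9, Z14).
Pick 3: P1 covers 1 new zones (Z10).
Pick 4: P2 covers 1 new zones (Z3).
Greedy uses 4 sensor positions.

4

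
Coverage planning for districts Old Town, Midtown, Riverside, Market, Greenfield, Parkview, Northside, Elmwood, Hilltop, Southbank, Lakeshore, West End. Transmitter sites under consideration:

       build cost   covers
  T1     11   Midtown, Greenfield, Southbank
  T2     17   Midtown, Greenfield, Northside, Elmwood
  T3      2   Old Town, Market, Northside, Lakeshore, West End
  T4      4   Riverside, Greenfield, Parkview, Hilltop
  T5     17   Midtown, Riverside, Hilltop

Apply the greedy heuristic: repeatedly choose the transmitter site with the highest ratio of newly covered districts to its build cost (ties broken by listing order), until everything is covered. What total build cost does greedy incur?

34

Pick 1: T3 adds 5 new (Old Town, Market, Northside, Lakeshore, West End) at build cost 2 (ratio 5/2).
Pick 2: T4 adds 4 new (Riverside, Greenfield, Parkview, Hilltop) at build cost 4 (ratio 4/4).
Pick 3: T1 adds 2 new (Midtown, Southbank) at build cost 11 (ratio 2/11).
Pick 4: T2 adds 1 new (Elmwood) at build cost 17 (ratio 1/17).
Greedy total build cost: 2 + 4 + 11 + 17 = 34.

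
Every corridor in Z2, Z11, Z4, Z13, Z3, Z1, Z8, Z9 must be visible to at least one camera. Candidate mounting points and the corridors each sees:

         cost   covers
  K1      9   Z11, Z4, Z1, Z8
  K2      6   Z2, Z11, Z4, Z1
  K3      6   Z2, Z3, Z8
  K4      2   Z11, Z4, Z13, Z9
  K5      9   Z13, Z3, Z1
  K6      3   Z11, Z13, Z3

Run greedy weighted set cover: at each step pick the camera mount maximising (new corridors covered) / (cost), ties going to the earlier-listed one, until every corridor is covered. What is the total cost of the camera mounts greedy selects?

14

Pick 1: K4 adds 4 new (Z11, Z4, Z13, Z9) at cost 2 (ratio 4/2).
Pick 2: K3 adds 3 new (Z2, Z3, Z8) at cost 6 (ratio 3/6).
Pick 3: K2 adds 1 new (Z1) at cost 6 (ratio 1/6).
Greedy total cost: 2 + 6 + 6 = 14.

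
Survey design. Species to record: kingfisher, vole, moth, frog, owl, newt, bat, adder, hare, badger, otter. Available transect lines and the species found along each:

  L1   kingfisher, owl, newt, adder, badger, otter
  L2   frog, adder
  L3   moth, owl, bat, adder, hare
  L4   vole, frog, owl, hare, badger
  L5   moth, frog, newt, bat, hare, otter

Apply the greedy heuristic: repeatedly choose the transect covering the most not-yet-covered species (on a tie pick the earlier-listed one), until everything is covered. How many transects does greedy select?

Pick 1: L1 covers 6 new species (kingfisher, owl, newt, adder, badger, otter).
Pick 2: L5 covers 4 new species (moth, frog, bat, hare).
Pick 3: L4 covers 1 new species (vole).
Greedy uses 3 transects.

3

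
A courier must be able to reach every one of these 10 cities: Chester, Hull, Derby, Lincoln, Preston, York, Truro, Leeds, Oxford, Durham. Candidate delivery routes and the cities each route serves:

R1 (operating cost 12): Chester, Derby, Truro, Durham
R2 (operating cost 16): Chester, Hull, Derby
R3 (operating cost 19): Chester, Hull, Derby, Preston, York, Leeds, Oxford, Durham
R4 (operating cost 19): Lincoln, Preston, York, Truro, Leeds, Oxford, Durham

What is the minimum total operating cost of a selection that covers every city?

R2, R4 cover every city at operating cost 16 + 19 = 35.
Any cover uses at least 2 routes; among all covering selections none totals below 35.
Greedy by coverage-per-operating cost would pick R3, R4 for 38 — worse than the optimum 35.

35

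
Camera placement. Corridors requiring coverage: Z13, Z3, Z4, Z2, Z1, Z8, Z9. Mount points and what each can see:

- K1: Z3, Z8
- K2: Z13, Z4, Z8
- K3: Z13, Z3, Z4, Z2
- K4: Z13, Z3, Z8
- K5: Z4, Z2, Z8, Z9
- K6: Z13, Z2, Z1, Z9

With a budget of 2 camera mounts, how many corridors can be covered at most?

6

Choosing K1, K6 covers {Z13, Z3, Z2, Z1, Z8, Z9} — 6 corridors.
No choice of 2 camera mounts does better; here Z4 is left uncovered.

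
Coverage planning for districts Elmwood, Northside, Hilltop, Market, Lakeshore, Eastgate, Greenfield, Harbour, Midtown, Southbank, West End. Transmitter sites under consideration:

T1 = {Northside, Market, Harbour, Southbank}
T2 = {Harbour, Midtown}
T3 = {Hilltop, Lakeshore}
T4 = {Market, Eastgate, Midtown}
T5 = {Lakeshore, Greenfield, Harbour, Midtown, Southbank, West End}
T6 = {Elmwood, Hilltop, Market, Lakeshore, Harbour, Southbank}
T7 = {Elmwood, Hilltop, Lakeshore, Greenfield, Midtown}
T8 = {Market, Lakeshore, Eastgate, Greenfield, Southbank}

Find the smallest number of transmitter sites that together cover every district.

4

T1, T4, T5, T6 together cover {Elmwood, Northside, Hilltop, Market, Lakeshore, Eastgate, Greenfield, Harbour, Midtown, Southbank, West End} — every district.
No 3 of the 8 transmitter sites cover everything (all 56 triples fall short), so 4 is minimum.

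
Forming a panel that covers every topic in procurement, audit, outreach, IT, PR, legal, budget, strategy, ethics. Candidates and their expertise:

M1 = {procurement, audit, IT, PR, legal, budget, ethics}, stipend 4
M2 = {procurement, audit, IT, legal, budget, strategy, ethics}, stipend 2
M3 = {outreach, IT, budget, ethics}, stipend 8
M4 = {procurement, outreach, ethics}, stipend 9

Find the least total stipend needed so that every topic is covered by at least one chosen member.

M1, M2, M3 cover every topic at stipend 4 + 2 + 8 = 14.
Any cover uses at least 3 members; among all covering selections none totals below 14.

14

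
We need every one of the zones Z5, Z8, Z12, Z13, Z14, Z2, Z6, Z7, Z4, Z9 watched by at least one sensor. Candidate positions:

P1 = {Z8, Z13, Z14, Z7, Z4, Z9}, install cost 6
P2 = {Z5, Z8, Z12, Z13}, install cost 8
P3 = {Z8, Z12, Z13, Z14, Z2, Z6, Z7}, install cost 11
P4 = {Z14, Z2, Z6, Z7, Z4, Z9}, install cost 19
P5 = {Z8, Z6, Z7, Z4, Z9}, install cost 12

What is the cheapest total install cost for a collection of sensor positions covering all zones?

25

P1, P2, P3 cover every zone at install cost 6 + 8 + 11 = 25.
Any cover uses at least 2 sensor positions; among all covering selections none totals below 25.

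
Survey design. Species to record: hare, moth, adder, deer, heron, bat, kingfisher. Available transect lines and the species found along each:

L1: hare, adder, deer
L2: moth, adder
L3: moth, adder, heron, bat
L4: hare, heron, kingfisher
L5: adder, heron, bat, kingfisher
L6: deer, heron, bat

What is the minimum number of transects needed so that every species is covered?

L1, L2, L5 together cover {hare, moth, adder, deer, heron, bat, kingfisher} — every species.
No 2 of the 6 transects cover everything (all 15 pairs fall short), so 3 is minimum.

3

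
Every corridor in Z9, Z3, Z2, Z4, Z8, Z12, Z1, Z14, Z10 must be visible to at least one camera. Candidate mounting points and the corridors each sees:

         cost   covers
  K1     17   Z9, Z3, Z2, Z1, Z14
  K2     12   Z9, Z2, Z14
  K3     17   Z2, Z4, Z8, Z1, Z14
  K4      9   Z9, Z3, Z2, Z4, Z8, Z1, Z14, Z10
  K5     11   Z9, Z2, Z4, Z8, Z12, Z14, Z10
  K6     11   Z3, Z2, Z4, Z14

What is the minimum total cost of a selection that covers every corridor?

20

K4, K5 cover every corridor at cost 9 + 11 = 20.
Any cover uses at least 2 camera mounts; among all covering selections none totals below 20.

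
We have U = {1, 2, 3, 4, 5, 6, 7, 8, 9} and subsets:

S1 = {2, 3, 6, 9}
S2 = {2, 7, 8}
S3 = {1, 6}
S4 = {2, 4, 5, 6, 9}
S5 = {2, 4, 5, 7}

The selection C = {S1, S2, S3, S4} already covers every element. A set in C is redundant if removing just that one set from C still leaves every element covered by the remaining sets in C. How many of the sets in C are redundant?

Drop S1: 3 uncovered — not redundant.
Drop S2: 7, 8 uncovered — not redundant.
Drop S3: 1 uncovered — not redundant.
Drop S4: 4, 5 uncovered — not redundant.
None of the sets in C is redundant.

0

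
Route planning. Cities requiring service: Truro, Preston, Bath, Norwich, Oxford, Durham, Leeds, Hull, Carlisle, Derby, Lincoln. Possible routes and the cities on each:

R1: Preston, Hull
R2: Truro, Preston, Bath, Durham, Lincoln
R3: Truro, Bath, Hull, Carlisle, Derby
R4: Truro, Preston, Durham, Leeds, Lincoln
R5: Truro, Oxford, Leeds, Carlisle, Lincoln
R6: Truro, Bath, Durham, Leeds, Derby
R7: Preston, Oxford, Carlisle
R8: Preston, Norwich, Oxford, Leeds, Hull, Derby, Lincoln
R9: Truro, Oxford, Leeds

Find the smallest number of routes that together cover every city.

3

R2, R3, R8 together cover {Truro, Preston, Bath, Norwich, Oxford, Durham, Leeds, Hull, Carlisle, Derby, Lincoln} — every city.
No 2 of the 9 routes cover everything (all 36 pairs fall short), so 3 is minimum.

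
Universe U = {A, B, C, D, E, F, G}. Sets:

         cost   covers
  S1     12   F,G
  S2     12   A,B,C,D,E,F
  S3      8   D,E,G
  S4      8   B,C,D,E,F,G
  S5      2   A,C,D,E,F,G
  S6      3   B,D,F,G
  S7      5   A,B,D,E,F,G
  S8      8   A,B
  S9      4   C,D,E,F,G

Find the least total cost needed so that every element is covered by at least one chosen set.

5

S5, S6 cover every element at cost 2 + 3 = 5.
Any cover uses at least 2 sets; among all covering selections none totals below 5.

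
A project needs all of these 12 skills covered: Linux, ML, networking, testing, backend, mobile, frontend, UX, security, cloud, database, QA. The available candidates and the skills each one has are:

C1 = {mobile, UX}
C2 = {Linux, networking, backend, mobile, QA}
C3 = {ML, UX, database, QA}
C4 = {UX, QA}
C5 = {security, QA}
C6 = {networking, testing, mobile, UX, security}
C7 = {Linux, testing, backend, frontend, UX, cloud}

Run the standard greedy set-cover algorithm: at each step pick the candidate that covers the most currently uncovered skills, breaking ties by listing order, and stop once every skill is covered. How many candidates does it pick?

Pick 1: C7 covers 6 new skills (Linux, testing, backend, frontend, UX, cloud).
Pick 2: C2 covers 3 new skills (networking, mobile, QA).
Pick 3: C3 covers 2 new skills (ML, database).
Pick 4: C5 covers 1 new skills (security).
Greedy uses 4 candidates. (The true minimum is 3.)

4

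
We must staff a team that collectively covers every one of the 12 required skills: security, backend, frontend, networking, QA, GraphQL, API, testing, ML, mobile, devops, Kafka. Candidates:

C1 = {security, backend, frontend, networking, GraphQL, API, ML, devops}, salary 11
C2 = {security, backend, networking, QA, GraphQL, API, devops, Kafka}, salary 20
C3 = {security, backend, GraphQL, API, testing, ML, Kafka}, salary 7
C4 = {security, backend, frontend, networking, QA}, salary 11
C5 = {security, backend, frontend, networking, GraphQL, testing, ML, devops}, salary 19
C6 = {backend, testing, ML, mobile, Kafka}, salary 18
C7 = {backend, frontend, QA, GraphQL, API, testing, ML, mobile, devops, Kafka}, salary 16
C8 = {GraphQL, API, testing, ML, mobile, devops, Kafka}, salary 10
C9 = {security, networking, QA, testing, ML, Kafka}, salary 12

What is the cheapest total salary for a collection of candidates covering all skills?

21

C4, C8 cover every skill at salary 11 + 10 = 21.
Any cover uses at least 2 candidates; among all covering selections none totals below 21.
Greedy by coverage-per-salary would pick C3, C1, C7 for 34 — worse than the optimum 21.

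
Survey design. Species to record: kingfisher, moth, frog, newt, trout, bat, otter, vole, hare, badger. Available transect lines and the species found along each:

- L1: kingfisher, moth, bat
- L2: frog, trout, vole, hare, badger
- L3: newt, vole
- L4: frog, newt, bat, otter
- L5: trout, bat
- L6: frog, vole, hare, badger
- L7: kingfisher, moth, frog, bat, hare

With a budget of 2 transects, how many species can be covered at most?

8

Choosing L1, L2 covers {kingfisher, moth, frog, trout, bat, vole, hare, badger} — 8 species.
No choice of 2 transects does better; here newt, otter are left uncovered.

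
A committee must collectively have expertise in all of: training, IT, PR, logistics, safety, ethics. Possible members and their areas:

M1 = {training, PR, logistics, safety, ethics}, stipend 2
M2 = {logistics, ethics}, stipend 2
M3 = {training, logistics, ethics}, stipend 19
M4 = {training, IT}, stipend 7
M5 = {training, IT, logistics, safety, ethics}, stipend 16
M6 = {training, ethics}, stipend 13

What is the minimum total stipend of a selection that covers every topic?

M1, M4 cover every topic at stipend 2 + 7 = 9.
Any cover uses at least 2 members; among all covering selections none totals below 9.

9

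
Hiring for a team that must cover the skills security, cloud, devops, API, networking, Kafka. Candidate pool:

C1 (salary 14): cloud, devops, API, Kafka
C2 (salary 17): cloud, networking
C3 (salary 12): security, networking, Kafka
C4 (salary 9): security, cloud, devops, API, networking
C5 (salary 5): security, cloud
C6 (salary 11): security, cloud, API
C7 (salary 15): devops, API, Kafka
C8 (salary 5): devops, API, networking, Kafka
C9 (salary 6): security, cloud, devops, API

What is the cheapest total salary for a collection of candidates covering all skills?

C5, C8 cover every skill at salary 5 + 5 = 10.
Any cover uses at least 2 candidates; among all covering selections none totals below 10.

10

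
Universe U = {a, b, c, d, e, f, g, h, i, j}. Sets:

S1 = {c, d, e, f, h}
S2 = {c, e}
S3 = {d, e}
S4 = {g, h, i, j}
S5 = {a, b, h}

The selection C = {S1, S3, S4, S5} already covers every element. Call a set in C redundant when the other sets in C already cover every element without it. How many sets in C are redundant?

1

Drop S1: c, f uncovered — not redundant.
Drop S3: the rest still cover every element — redundant.
Drop S4: g, i, j uncovered — not redundant.
Drop S5: a, b uncovered — not redundant.
1 redundant: S3.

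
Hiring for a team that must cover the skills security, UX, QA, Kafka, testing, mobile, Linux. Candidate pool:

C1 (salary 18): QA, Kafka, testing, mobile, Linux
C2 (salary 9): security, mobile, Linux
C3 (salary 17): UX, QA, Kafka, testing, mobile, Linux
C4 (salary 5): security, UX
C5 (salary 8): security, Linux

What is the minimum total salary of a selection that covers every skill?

C3, C4 cover every skill at salary 17 + 5 = 22.
Any cover uses at least 2 candidates; among all covering selections none totals below 22.

22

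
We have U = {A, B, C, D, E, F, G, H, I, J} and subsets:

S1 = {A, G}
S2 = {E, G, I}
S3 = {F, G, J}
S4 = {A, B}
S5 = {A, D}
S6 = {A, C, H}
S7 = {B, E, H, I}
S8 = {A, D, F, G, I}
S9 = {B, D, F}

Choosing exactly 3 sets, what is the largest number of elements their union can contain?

Choosing S2, S6, S9 covers {A, B, C, D, E, F, G, H, I} — 9 elements.
No choice of 3 sets does better; here J is left uncovered.

9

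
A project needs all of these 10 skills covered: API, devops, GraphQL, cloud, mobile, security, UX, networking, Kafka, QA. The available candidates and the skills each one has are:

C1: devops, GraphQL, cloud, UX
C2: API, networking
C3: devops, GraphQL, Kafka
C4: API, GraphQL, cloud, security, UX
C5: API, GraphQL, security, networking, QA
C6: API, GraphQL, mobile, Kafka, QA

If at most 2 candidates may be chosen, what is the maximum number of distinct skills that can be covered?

8

Choosing C1, C5 covers {API, devops, GraphQL, cloud, security, UX, networking, QA} — 8 skills.
No choice of 2 candidates does better; here mobile, Kafka are left uncovered.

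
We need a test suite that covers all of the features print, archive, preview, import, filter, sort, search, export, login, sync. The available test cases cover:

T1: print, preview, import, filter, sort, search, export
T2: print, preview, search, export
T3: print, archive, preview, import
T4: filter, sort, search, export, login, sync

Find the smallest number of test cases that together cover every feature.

T3, T4 together cover {print, archive, preview, import, filter, sort, search, export, login, sync} — every feature.
No single test case contains all 10 features, so 2 is optimal.

2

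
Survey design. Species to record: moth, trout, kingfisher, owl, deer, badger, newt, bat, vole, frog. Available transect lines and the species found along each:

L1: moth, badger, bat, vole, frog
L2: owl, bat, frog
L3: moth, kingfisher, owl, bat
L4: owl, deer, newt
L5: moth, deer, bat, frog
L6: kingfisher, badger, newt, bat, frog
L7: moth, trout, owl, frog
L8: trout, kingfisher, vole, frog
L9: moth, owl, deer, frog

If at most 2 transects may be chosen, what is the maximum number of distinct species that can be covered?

Choosing L1, L4 covers {moth, owl, deer, badger, newt, bat, vole, frog} — 8 species.
No choice of 2 transects does better; here trout, kingfisher are left uncovered.

8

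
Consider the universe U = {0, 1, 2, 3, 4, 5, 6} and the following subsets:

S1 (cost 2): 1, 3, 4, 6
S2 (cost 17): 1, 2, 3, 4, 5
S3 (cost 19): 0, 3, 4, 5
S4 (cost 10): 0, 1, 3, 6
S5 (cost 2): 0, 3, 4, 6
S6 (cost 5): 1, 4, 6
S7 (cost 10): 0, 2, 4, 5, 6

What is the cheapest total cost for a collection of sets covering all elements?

12

S1, S7 cover every element at cost 2 + 10 = 12.
Any cover uses at least 2 sets; among all covering selections none totals below 12.
Greedy by coverage-per-cost would pick S1, S5, S7 for 14 — worse than the optimum 12.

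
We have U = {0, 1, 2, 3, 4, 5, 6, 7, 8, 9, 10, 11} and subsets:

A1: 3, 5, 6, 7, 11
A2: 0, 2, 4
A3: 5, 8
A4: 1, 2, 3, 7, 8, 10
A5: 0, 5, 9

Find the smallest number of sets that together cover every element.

4

A1, A2, A4, A5 together cover {0, 1, 2, 3, 4, 5, 6, 7, 8, 9, 10, 11} — every element.
No 3 of the 5 sets cover everything (all 10 triples fall short), so 4 is minimum.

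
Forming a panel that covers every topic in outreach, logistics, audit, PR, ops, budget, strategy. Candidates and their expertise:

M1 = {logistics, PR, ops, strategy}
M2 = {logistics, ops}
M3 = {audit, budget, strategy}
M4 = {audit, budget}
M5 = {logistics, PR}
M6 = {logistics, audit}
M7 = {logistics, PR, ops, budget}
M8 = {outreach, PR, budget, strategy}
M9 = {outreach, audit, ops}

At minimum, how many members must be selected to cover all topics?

3

M1, M3, M8 together cover {outreach, logistics, audit, PR, ops, budget, strategy} — every topic.
No 2 of the 9 members cover everything (all 36 pairs fall short), so 3 is minimum.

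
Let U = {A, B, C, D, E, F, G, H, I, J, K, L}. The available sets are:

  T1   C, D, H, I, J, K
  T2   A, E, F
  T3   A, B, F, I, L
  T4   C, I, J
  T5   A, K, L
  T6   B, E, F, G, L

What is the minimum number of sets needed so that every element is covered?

T1, T2, T6 together cover {A, B, C, D, E, F, G, H, I, J, K, L} — every element.
No 2 of the 6 sets cover everything (all 15 pairs fall short), so 3 is minimum.

3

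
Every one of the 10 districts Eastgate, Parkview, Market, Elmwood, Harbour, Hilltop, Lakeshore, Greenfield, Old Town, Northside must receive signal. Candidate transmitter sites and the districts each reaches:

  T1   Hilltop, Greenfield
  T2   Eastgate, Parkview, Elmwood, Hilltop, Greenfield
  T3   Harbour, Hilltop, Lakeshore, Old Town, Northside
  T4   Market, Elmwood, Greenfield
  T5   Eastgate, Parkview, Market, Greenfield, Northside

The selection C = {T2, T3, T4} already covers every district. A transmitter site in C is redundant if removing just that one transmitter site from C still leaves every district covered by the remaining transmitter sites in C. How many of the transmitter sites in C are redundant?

0

Drop T2: Eastgate, Parkview uncovered — not redundant.
Drop T3: Harbour, Lakeshore, Old Town, Northside uncovered — not redundant.
Drop T4: Market uncovered — not redundant.
None of the transmitter sites in C is redundant.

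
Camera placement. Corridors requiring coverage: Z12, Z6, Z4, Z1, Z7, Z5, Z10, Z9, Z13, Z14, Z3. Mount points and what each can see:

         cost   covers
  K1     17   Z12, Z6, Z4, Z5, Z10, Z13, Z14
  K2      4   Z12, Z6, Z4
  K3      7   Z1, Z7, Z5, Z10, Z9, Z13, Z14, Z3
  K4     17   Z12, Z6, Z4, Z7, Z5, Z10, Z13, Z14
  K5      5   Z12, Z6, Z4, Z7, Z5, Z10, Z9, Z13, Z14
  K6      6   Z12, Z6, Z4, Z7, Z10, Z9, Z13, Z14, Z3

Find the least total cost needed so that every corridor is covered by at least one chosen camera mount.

K2, K3 cover every corridor at cost 4 + 7 = 11.
Any cover uses at least 2 camera mounts; among all covering selections none totals below 11.

11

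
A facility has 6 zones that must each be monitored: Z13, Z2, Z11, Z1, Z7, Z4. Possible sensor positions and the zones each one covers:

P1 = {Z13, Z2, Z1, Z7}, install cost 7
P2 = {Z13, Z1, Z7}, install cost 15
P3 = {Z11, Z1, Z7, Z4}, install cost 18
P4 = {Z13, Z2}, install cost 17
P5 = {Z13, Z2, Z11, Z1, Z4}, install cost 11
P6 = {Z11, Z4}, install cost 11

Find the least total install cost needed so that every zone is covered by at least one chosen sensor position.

18

P1, P5 cover every zone at install cost 7 + 11 = 18.
Any cover uses at least 2 sensor positions; among all covering selections none totals below 18.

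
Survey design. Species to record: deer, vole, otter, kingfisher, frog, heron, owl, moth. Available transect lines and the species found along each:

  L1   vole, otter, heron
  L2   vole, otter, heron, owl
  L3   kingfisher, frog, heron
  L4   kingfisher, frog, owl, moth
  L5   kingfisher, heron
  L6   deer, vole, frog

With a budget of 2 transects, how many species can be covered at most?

Choosing L1, L4 covers {vole, otter, kingfisher, frog, heron, owl, moth} — 7 species.
No choice of 2 transects does better; here deer is left uncovered.

7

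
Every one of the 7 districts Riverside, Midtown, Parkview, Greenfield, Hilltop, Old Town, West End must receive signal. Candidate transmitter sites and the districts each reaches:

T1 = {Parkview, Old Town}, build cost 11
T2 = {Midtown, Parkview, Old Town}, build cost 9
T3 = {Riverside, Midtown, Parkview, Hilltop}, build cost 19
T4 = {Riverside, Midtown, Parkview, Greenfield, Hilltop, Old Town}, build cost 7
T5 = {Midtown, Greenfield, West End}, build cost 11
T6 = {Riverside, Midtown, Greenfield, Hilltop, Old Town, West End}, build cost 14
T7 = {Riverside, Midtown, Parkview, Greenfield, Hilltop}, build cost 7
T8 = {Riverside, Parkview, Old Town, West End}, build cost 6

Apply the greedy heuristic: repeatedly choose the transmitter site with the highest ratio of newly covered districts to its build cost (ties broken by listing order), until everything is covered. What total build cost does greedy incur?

13

Pick 1: T4 adds 6 new (Riverside, Midtown, Parkview, Greenfield, Hilltop, Old Town) at build cost 7 (ratio 6/7).
Pick 2: T8 adds 1 new (West End) at build cost 6 (ratio 1/6).
Greedy total build cost: 7 + 6 = 13.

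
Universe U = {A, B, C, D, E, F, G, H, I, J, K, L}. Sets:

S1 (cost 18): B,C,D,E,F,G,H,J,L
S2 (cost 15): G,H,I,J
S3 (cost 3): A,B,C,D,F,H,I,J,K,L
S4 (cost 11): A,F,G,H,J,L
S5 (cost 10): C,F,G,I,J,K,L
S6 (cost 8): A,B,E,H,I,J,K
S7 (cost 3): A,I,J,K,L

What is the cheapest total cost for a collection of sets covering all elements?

S1, S3 cover every element at cost 18 + 3 = 21.
Any cover uses at least 2 sets; among all covering selections none totals below 21.

21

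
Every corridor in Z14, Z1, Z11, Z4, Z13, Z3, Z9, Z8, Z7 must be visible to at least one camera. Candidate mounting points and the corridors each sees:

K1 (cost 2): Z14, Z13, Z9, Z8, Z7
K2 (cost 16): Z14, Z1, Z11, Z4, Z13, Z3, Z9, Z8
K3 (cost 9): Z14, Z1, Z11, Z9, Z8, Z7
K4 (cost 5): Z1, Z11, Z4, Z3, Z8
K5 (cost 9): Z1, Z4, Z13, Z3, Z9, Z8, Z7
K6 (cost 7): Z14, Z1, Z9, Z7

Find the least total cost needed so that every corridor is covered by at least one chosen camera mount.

K1, K4 cover every corridor at cost 2 + 5 = 7.
Any cover uses at least 2 camera mounts; among all covering selections none totals below 7.

7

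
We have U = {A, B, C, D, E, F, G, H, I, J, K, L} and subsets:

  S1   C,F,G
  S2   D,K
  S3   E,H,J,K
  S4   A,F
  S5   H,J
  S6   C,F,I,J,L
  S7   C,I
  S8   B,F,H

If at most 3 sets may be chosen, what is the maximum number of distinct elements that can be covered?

Choosing S1, S3, S6 covers {C, E, F, G, H, I, J, K, L} — 9 elements.
No choice of 3 sets does better; here A, B, D are left uncovered.

9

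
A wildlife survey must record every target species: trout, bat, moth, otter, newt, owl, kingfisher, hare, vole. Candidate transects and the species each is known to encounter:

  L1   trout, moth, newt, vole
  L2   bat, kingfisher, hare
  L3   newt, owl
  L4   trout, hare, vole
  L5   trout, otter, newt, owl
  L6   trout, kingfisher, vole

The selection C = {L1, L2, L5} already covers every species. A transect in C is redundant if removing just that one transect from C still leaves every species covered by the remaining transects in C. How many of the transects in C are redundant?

Drop L1: moth, vole uncovered — not redundant.
Drop L2: bat, kingfisher, hare uncovered — not redundant.
Drop L5: otter, owl uncovered — not redundant.
None of the transects in C is redundant.

0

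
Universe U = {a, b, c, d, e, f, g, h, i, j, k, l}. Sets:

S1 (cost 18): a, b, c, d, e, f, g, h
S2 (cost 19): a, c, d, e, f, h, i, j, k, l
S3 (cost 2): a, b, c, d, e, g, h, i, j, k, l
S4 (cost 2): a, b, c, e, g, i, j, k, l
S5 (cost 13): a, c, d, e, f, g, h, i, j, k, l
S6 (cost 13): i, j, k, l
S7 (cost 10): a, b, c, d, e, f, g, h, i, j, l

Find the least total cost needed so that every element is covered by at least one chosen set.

S3, S7 cover every element at cost 2 + 10 = 12.
Any cover uses at least 2 sets; among all covering selections none totals below 12.

12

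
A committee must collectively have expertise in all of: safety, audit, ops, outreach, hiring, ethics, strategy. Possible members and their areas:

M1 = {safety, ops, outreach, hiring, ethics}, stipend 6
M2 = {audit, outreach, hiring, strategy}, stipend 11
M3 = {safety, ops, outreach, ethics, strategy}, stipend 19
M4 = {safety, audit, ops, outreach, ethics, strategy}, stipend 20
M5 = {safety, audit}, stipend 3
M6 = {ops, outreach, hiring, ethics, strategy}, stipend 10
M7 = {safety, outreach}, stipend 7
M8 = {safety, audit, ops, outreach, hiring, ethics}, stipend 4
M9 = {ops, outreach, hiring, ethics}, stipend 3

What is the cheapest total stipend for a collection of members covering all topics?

13

M5, M6 cover every topic at stipend 3 + 10 = 13.
Any cover uses at least 2 members; among all covering selections none totals below 13.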